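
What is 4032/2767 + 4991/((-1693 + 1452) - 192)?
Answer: -12064241/1198111 ≈ -10.069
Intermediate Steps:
4032/2767 + 4991/((-1693 + 1452) - 192) = 4032*(1/2767) + 4991/(-241 - 192) = 4032/2767 + 4991/(-433) = 4032/2767 + 4991*(-1/433) = 4032/2767 - 4991/433 = -12064241/1198111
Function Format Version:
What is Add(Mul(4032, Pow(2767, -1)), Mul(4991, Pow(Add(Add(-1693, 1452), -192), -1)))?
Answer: Rational(-12064241, 1198111) ≈ -10.069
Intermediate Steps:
Add(Mul(4032, Pow(2767, -1)), Mul(4991, Pow(Add(Add(-1693, 1452), -192), -1))) = Add(Mul(4032, Rational(1, 2767)), Mul(4991, Pow(Add(-241, -192), -1))) = Add(Rational(4032, 2767), Mul(4991, Pow(-433, -1))) = Add(Rational(4032, 2767), Mul(4991, Rational(-1, 433))) = Add(Rational(4032, 2767), Rational(-4991, 433)) = Rational(-12064241, 1198111)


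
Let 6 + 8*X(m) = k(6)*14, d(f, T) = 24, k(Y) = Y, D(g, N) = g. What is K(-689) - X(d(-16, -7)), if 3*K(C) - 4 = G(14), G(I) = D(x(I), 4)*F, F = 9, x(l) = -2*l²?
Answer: -14213/12 ≈ -1184.4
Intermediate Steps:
G(I) = -18*I² (G(I) = -2*I²*9 = -18*I²)
K(C) = -3524/3 (K(C) = 4/3 + (-18*14²)/3 = 4/3 + (-18*196)/3 = 4/3 + (⅓)*(-3528) = 4/3 - 1176 = -3524/3)
X(m) = 39/4 (X(m) = -¾ + (6*14)/8 = -¾ + (⅛)*84 = -¾ + 21/2 = 39/4)
K(-689) - X(d(-16, -7)) = -3524/3 - 1*39/4 = -3524/3 - 39/4 = -14213/12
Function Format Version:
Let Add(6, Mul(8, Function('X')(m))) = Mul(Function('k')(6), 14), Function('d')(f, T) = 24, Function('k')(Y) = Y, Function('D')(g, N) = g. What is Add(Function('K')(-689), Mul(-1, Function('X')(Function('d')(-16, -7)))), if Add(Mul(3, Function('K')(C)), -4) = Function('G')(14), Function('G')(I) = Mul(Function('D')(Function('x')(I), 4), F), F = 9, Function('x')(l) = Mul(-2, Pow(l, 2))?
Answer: Rational(-14213, 12) ≈ -1184.4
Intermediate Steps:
Function('G')(I) = Mul(-18, Pow(I, 2)) (Function('G')(I) = Mul(Mul(-2, Pow(I, 2)), 9) = Mul(-18, Pow(I, 2)))
Function('K')(C) = Rational(-3524, 3) (Function('K')(C) = Add(Rational(4, 3), Mul(Rational(1, 3), Mul(-18, Pow(14, 2)))) = Add(Rational(4, 3), Mul(Rational(1, 3), Mul(-18, 196))) = Add(Rational(4, 3), Mul(Rational(1, 3), -3528)) = Add(Rational(4, 3), -1176) = Rational(-3524, 3))
Function('X')(m) = Rational(39, 4) (Function('X')(m) = Add(Rational(-3, 4), Mul(Rational(1, 8), Mul(6, 14))) = Add(Rational(-3, 4), Mul(Rational(1, 8), 84)) = Add(Rational(-3, 4), Rational(21, 2)) = Rational(39, 4))
Add(Function('K')(-689), Mul(-1, Function('X')(Function('d')(-16, -7)))) = Add(Rational(-3524, 3), Mul(-1, Rational(39, 4))) = Add(Rational(-3524, 3), Rational(-39, 4)) = Rational(-14213, 12)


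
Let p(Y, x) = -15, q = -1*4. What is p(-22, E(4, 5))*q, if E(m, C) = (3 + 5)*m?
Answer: 60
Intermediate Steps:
q = -4
E(m, C) = 8*m
p(-22, E(4, 5))*q = -15*(-4) = 60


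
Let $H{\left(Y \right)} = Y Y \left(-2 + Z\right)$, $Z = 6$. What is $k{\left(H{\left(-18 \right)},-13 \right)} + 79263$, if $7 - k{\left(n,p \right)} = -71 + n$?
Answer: $78045$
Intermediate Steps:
$H{\left(Y \right)} = 4 Y^{2}$ ($H{\left(Y \right)} = Y Y \left(-2 + 6\right) = Y Y 4 = Y 4 Y = 4 Y^{2}$)
$k{\left(n,p \right)} = 78 - n$ ($k{\left(n,p \right)} = 7 - \left(-71 + n\right) = 78 - n$)
$k{\left(H{\left(-18 \right)},-13 \right)} + 79263 = \left(78 - 4 \left(-18\right)^{2}\right) + 79263 = \left(78 - 4 \cdot 324\right) + 79263 = \left(78 - 1296\right) + 79263 = -1218 + 79263 = 78045$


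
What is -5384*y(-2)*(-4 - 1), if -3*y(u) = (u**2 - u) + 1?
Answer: -188440/3 ≈ -62813.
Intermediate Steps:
y(u) = -1/3 - u**2/3 + u/3 (y(u) = -((u**2 - u) + 1)/3 = -(1 + u**2 - u)/3 = -1/3 - u**2/3 + u/3)
-5384*y(-2)*(-4 - 1) = -5384*(-1/3 - 1/3*(-2)**2 + (1/3)*(-2))*(-4 - 1) = -5384*(-1/3 - 1/3*4 - 2/3)*(-5) = -5384*(-1/3 - 4/3 - 2/3)*(-5) = -(-37688)*(-5)/3 = -5384*35/3 = -188440/3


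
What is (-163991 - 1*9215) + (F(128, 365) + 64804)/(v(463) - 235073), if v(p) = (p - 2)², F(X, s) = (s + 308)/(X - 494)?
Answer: -1429671584183/8254032 ≈ -1.7321e+5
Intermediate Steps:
F(X, s) = (308 + s)/(-494 + X)
v(p) = (-2 + p)²
(-163991 - 1*9215) + (F(128, 365) + 64804)/(v(463) - 235073) = (-163991 - 1*9215) + ((308 + 365)/(-494 + 128) + 64804)/((-2 + 463)² - 235073) = (-163991 - 9215) + (673/(-366) + 64804)/(461² - 235073) = -173206 + (-1/366*673 + 64804)/(212521 - 235073) = -173206 + (-673/366 + 64804)/(-22552) = -173206 + (23717591/366)*(-1/22552) = -173206 - 23717591/8254032 = -1429671584183/8254032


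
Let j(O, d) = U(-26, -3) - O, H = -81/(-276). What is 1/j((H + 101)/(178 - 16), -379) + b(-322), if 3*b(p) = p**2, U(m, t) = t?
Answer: 5602105492/162093 ≈ 34561.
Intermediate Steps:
H = 27/92 (H = -81*(-1/276) = 27/92 ≈ 0.29348)
b(p) = p**2/3
j(O, d) = -3 - O
1/j((H + 101)/(178 - 16), -379) + b(-322) = 1/(-3 - (27/92 + 101)/(178 - 16)) + (1/3)*(-322)**2 = 1/(-3 - 9319/(92*162)) + (1/3)*103684 = 1/(-3 - 9319/(92*162)) + 103684/3 = 1/(-3 - 1*9319/14904) + 103684/3 = 1/(-3 - 9319/14904) + 103684/3 = 1/(-54031/14904) + 103684/3 = -14904/54031 + 103684/3 = 5602105492/162093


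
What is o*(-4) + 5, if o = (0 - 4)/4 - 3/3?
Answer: 13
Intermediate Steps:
o = -2 (o = -4*¼ - 3*⅓ = -1 - 1 = -2)
o*(-4) + 5 = -2*(-4) + 5 = 8 + 5 = 13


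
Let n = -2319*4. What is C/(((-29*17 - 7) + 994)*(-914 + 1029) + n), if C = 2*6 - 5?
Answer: 7/47534 ≈ 0.00014726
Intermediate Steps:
n = -9276
C = 7 (C = 12 - 5 = 7)
C/(((-29*17 - 7) + 994)*(-914 + 1029) + n) = 7/(((-29*17 - 7) + 994)*(-914 + 1029) - 9276) = 7/(((-493 - 7) + 994)*115 - 9276) = 7/((-500 + 994)*115 - 9276) = 7/(494*115 - 9276) = 7/(56810 - 9276) = 7/47534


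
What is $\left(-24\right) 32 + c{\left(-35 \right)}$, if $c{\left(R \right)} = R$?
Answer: $-803$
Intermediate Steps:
$\left(-24\right) 32 + c{\left(-35 \right)} = \left(-24\right) 32 - 35 = -768 - 35 = -803$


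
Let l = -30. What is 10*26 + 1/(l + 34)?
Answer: 1041/4 ≈ 260.25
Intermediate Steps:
10*26 + 1/(l + 34) = 10*26 + 1/(-30 + 34) = 260 + 1/4 = 260 + ¼ = 1041/4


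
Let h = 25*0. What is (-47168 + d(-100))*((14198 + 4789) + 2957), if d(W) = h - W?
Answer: -1032860192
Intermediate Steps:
h = 0
d(W) = -W (d(W) = 0 - W = -W)
(-47168 + d(-100))*((14198 + 4789) + 2957) = (-47168 - 1*(-100))*((14198 + 4789) + 2957) = (-47168 + 100)*(18987 + 2957) = -47068*21944 = -1032860192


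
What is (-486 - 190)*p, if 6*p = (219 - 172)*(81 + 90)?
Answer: -905502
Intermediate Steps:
p = 2679/2 (p = ((219 - 172)*(81 + 90))/6 = (47*171)/6 = (1/6)*8037 = 2679/2 ≈ 1339.5)
(-486 - 190)*p = (-486 - 190)*(2679/2) = -676*2679/2 = -905502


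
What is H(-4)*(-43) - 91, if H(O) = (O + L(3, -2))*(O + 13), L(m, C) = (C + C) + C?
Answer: 3779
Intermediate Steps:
L(m, C) = 3*C (L(m, C) = 2*C + C = 3*C)
H(O) = (-6 + O)*(13 + O) (H(O) = (O + 3*(-2))*(O + 13) = (O - 6)*(13 + O) = (-6 + O)*(13 + O))
H(-4)*(-43) - 91 = (-78 + (-4)² + 7*(-4))*(-43) - 91 = (-78 + 16 - 28)*(-43) - 91 = -90*(-43) - 91 = 3870 - 91 = 3779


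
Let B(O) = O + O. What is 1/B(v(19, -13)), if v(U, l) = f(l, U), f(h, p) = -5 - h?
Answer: 1/16 ≈ 0.062500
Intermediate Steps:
v(U, l) = -5 - l
B(O) = 2*O
1/B(v(19, -13)) = 1/(2*(-5 - 1*(-13))) = 1/(2*(-5 + 13)) = 1/(2*8) = 1/16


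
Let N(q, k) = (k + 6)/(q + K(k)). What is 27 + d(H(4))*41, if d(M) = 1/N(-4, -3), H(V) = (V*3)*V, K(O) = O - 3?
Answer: -329/3 ≈ -109.67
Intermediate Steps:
K(O) = -3 + O
N(q, k) = (6 + k)/(-3 + k + q) (N(q, k) = (k + 6)/(q + (-3 + k)) = (6 + k)/(-3 + k + q))
H(V) = 3*V² (H(V) = (3*V)*V = 3*V²)
d(M) = -10/3 (d(M) = 1/((6 - 3)/(-3 - 3 - 4)) = 1/(3/(-10)) = 1/(-⅒*3) = 1/(-3/10) = -10/3)
27 + d(H(4))*41 = 27 - 10/3*41 = 27 - 410/3 = -329/3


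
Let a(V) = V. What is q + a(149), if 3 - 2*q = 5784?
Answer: -5483/2 ≈ -2741.5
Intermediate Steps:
q = -5781/2 (q = 3/2 - 1/2*5784 = 3/2 - 2892 = -5781/2 ≈ -2890.5)
q + a(149) = -5781/2 + 149 = -5483/2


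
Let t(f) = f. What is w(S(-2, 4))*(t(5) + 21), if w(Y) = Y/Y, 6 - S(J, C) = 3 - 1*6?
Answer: 26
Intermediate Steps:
S(J, C) = 9 (S(J, C) = 6 - (3 - 1*6) = 6 - (3 - 6) = 6 - 1*(-3) = 6 + 3 = 9)
w(Y) = 1
w(S(-2, 4))*(t(5) + 21) = 1*(5 + 21) = 1*26 = 26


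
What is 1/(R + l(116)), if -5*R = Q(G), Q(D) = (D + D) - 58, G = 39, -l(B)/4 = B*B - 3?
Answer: -1/53816 ≈ -1.8582e-5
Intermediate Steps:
l(B) = 12 - 4*B**2 (l(B) = -4*(B*B - 3) = -4*(B**2 - 3) = -4*(-3 + B**2) = 12 - 4*B**2)
Q(D) = -58 + 2*D (Q(D) = 2*D - 58 = -58 + 2*D)
R = -4 (R = -(-58 + 2*39)/5 = -(-58 + 78)/5 = -1/5*20 = -4)
1/(R + l(116)) = 1/(-4 + (12 - 4*116**2)) = 1/(-4 + (12 - 4*13456)) = 1/(-4 + (12 - 53824)) = 1/(-4 - 53812) = 1/(-53816) = -1/53816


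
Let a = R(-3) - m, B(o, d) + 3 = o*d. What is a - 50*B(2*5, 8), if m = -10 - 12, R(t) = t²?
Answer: -3819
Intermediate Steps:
B(o, d) = -3 + d*o (B(o, d) = -3 + o*d = -3 + d*o)
m = -22
a = 31 (a = (-3)² - 1*(-22) = 9 + 22 = 31)
a - 50*B(2*5, 8) = 31 - 50*(-3 + 8*(2*5)) = 31 - 50*(-3 + 8*10) = 31 - 50*(-3 + 80) = 31 - 50*77 = 31 - 3850 = -3819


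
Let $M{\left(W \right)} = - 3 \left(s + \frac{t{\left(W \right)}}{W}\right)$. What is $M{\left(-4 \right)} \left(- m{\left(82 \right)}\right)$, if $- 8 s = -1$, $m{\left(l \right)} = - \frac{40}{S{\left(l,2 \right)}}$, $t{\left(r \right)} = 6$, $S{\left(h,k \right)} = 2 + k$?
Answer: $\frac{165}{4} \approx 41.25$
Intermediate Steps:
$m{\left(l \right)} = -10$ ($m{\left(l \right)} = - \frac{40}{2 + 2} = - \frac{40}{4} = \left(-40\right) \frac{1}{4} = -10$)
$s = \frac{1}{8}$ ($s = \left(- \frac{1}{8}\right) \left(-1\right) = \frac{1}{8} \approx 0.125$)
$M{\left(W \right)} = - \frac{3}{8} - \frac{18}{W}$ ($M{\left(W \right)} = - 3 \left(\frac{1}{8} + \frac{6}{W}\right) = - \frac{3}{8} - \frac{18}{W}$)
$M{\left(-4 \right)} \left(- m{\left(82 \right)}\right) = \left(- \frac{3}{8} - \frac{18}{-4}\right) \left(\left(-1\right) \left(-10\right)\right) = \left(- \frac{3}{8} - - \frac{9}{2}\right) 10 = \left(- \frac{3}{8} + \frac{9}{2}\right) 10 = \frac{33}{8} \cdot 10 = \frac{165}{4}$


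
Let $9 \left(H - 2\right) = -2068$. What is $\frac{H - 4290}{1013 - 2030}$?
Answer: $\frac{40660}{9153} \approx 4.4423$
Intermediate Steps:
$H = - \frac{2050}{9}$ ($H = 2 + \frac{1}{9} \left(-2068\right) = 2 - \frac{2068}{9} = - \frac{2050}{9} \approx -227.78$)
$\frac{H - 4290}{1013 - 2030} = \frac{- \frac{2050}{9} - 4290}{1013 - 2030} = - \frac{40660}{9 \left(-1017\right)} = \left(- \frac{40660}{9}\right) \left(- \frac{1}{1017}\right) = \frac{40660}{9153}$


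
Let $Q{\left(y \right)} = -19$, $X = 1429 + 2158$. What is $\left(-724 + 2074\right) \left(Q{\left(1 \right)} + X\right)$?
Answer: $4816800$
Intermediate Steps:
$X = 3587$
$\left(-724 + 2074\right) \left(Q{\left(1 \right)} + X\right) = \left(-724 + 2074\right) \left(-19 + 3587\right) = 1350 \cdot 3568 = 4816800$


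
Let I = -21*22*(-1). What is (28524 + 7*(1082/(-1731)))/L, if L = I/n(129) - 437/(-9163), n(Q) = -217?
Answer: -14022977955910/1023386241 ≈ -13703.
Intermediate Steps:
I = 462 (I = -462*(-1) = 462)
L = -591211/284053 (L = 462/(-217) - 437/(-9163) = 462*(-1/217) - 437*(-1/9163) = -66/31 + 437/9163 = -591211/284053 ≈ -2.0813)
(28524 + 7*(1082/(-1731)))/L = (28524 + 7*(1082/(-1731)))/(-591211/284053) = (28524 + 7*(1082*(-1/1731)))*(-284053/591211) = (28524 + 7*(-1082/1731))*(-284053/591211) = (28524 - 7574/1731)*(-284053/591211) = (49367470/1731)*(-284053/591211) = -14022977955910/1023386241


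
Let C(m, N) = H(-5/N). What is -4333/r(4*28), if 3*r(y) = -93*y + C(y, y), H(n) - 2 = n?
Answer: 485296/388791 ≈ 1.2482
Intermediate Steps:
H(n) = 2 + n
C(m, N) = 2 - 5/N
r(y) = ⅔ - 31*y - 5/(3*y) (r(y) = (-93*y + (2 - 5/y))/3 = (2 - 93*y - 5/y)/3 = ⅔ - 31*y - 5/(3*y))
-4333/r(4*28) = -4333/(⅔ - 124*28 - 5/(3*(4*28))) = -4333/(⅔ - 31*112 - 5/3/112) = -4333/(⅔ - 3472 - 5/3*1/112) = -4333/(⅔ - 3472 - 5/336) = -4333/(-388791/112) = -4333*(-112/388791) = 485296/388791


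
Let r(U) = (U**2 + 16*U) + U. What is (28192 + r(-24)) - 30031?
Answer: -1671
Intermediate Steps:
r(U) = U**2 + 17*U
(28192 + r(-24)) - 30031 = (28192 - 24*(17 - 24)) - 30031 = (28192 - 24*(-7)) - 30031 = (28192 + 168) - 30031 = 28360 - 30031 = -1671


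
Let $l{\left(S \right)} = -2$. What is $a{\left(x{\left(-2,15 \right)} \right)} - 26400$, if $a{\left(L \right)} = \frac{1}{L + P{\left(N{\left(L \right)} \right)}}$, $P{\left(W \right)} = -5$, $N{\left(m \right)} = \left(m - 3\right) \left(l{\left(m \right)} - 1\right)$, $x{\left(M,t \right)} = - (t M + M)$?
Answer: $- \frac{712799}{27} \approx -26400.0$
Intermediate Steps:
$x{\left(M,t \right)} = - M - M t$ ($x{\left(M,t \right)} = - (M t + M) = - (M + M t) = - M - M t$)
$N{\left(m \right)} = 9 - 3 m$ ($N{\left(m \right)} = \left(m - 3\right) \left(-2 - 1\right) = \left(-3 + m\right) \left(-3\right) = 9 - 3 m$)
$a{\left(L \right)} = \frac{1}{-5 + L}$ ($a{\left(L \right)} = \frac{1}{L - 5} = \frac{1}{-5 + L}$)
$a{\left(x{\left(-2,15 \right)} \right)} - 26400 = \frac{1}{-5 - - 2 \left(1 + 15\right)} - 26400 = \frac{1}{-5 - \left(-2\right) 16} - 26400 = \frac{1}{-5 + 32} - 26400 = \frac{1}{27} - 26400 = - \frac{712799}{27}$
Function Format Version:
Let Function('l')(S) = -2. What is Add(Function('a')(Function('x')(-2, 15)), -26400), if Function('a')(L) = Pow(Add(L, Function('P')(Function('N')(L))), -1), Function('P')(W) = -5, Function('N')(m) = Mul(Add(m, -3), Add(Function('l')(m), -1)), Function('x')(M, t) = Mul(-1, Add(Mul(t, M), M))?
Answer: Rational(-712799, 27) ≈ -26400.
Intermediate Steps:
Function('x')(M, t) = Add(Mul(-1, M), Mul(-1, M, t)) (Function('x')(M, t) = Mul(-1, Add(Mul(M, t), M)) = Mul(-1, Add(M, Mul(M, t))) = Add(Mul(-1, M), Mul(-1, M, t)))
Function('N')(m) = Add(9, Mul(-3, m)) (Function('N')(m) = Mul(Add(m, -3), Add(-2, -1)) = Mul(Add(-3, m), -3) = Add(9, Mul(-3, m)))
Function('a')(L) = Pow(Add(-5, L), -1) (Function('a')(L) = Pow(Add(L, -5), -1) = Pow(Add(-5, L), -1))
Add(Function('a')(Function('x')(-2, 15)), -26400) = Add(Pow(Add(-5, Mul(-1, -2, Add(1, 15))), -1), -26400) = Add(Pow(Add(-5, Mul(-1, -2, 16)), -1), -26400) = Add(Pow(Add(-5, 32), -1), -26400) = Add(Pow(27, -1), -26400) = Add(Rational(1, 27), -26400) = Rational(-712799, 27)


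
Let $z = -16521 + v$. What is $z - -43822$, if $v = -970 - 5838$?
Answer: $20493$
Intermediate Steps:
$v = -6808$
$z = -23329$ ($z = -16521 - 6808 = -23329$)
$z - -43822 = -23329 - -43822 = -23329 + 43822 = 20493$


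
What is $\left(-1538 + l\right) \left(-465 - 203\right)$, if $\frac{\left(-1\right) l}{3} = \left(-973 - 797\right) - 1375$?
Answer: $-5275196$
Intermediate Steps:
$l = 9435$ ($l = - 3 \left(\left(-973 - 797\right) - 1375\right) = - 3 \left(-1770 - 1375\right) = \left(-3\right) \left(-3145\right) = 9435$)
$\left(-1538 + l\right) \left(-465 - 203\right) = \left(-1538 + 9435\right) \left(-465 - 203\right) = 7897 \left(-668\right) = -5275196$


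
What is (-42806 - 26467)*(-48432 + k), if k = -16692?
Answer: 4511334852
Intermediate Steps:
(-42806 - 26467)*(-48432 + k) = (-42806 - 26467)*(-48432 - 16692) = -69273*(-65124) = 4511334852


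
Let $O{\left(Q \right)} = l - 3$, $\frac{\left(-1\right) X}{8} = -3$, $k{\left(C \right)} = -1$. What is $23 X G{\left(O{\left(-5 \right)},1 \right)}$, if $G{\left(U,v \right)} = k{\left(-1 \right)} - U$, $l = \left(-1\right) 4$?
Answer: $3312$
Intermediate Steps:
$X = 24$ ($X = \left(-8\right) \left(-3\right) = 24$)
$l = -4$
$O{\left(Q \right)} = -7$ ($O{\left(Q \right)} = -4 - 3 = -7$)
$G{\left(U,v \right)} = -1 - U$
$23 X G{\left(O{\left(-5 \right)},1 \right)} = 23 \cdot 24 \left(-1 - -7\right) = 552 \left(-1 + 7\right) = 552 \cdot 6 = 3312$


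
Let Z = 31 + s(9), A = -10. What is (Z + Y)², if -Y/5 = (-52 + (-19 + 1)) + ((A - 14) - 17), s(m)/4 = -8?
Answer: 306916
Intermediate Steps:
s(m) = -32 (s(m) = 4*(-8) = -32)
Y = 555 (Y = -5*((-52 + (-19 + 1)) + ((-10 - 14) - 17)) = -5*((-52 - 18) + (-24 - 17)) = -5*(-70 - 41) = -5*(-111) = 555)
Z = -1 (Z = 31 - 32 = -1)
(Z + Y)² = (-1 + 555)² = 554² = 306916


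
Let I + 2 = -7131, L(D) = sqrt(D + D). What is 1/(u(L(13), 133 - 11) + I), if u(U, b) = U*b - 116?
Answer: -7249/52161017 - 122*sqrt(26)/52161017 ≈ -0.00015090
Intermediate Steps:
L(D) = sqrt(2)*sqrt(D) (L(D) = sqrt(2*D) = sqrt(2)*sqrt(D))
I = -7133 (I = -2 - 7131 = -7133)
u(U, b) = -116 + U*b
1/(u(L(13), 133 - 11) + I) = 1/((-116 + (sqrt(2)*sqrt(13))*(133 - 11)) - 7133) = 1/((-116 + sqrt(26)*122) - 7133) = 1/((-116 + 122*sqrt(26)) - 7133) = 1/(-7249 + 122*sqrt(26))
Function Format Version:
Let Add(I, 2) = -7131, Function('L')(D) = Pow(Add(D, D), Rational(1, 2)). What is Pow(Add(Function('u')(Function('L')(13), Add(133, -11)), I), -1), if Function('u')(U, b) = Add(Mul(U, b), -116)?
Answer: Add(Rational(-7249, 52161017), Mul(Rational(-122, 52161017), Pow(26, Rational(1, 2)))) ≈ -0.00015090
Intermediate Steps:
Function('L')(D) = Mul(Pow(2, Rational(1, 2)), Pow(D, Rational(1, 2))) (Function('L')(D) = Pow(Mul(2, D), Rational(1, 2)) = Mul(Pow(2, Rational(1, 2)), Pow(D, Rational(1, 2))))
I = -7133 (I = Add(-2, -7131) = -7133)
Function('u')(U, b) = Add(-116, Mul(U, b))
Pow(Add(Function('u')(Function('L')(13), Add(133, -11)), I), -1) = Pow(Add(Add(-116, Mul(Mul(Pow(2, Rational(1, 2)), Pow(13, Rational(1, 2))), Add(133, -11))), -7133), -1) = Pow(Add(Add(-116, Mul(Pow(26, Rational(1, 2)), 122)), -7133), -1) = Pow(Add(Add(-116, Mul(122, Pow(26, Rational(1, 2)))), -7133), -1) = Pow(Add(-7249, Mul(122, Pow(26, Rational(1, 2)))), -1)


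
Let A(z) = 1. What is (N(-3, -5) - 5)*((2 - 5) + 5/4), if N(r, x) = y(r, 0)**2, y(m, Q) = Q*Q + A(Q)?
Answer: 7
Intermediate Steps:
y(m, Q) = 1 + Q**2 (y(m, Q) = Q*Q + 1 = Q**2 + 1 = 1 + Q**2)
N(r, x) = 1 (N(r, x) = (1 + 0**2)**2 = (1 + 0)**2 = 1**2 = 1)
(N(-3, -5) - 5)*((2 - 5) + 5/4) = (1 - 5)*((2 - 5) + 5/4) = -4*(-3 + 5*(1/4)) = -4*(-3 + 5/4) = -4*(-7/4) = 7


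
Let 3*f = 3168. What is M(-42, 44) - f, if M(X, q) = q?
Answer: -1012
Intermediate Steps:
f = 1056 (f = (⅓)*3168 = 1056)
M(-42, 44) - f = 44 - 1*1056 = 44 - 1056 = -1012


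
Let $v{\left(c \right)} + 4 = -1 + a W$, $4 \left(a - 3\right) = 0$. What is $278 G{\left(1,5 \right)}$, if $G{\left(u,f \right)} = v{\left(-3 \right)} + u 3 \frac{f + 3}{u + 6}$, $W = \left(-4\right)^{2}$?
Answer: $\frac{90350}{7} \approx 12907.0$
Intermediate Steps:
$a = 3$ ($a = 3 + \frac{1}{4} \cdot 0 = 3 + 0 = 3$)
$W = 16$
$v{\left(c \right)} = 43$ ($v{\left(c \right)} = -4 + \left(-1 + 3 \cdot 16\right) = -4 + \left(-1 + 48\right) = -4 + 47 = 43$)
$G{\left(u,f \right)} = 43 + \frac{3 u \left(3 + f\right)}{6 + u}$ ($G{\left(u,f \right)} = 43 + u 3 \frac{f + 3}{u + 6} = 43 + 3 u \frac{3 + f}{6 + u} = 43 + \frac{3 u \left(3 + f\right)}{6 + u}$)
$278 G{\left(1,5 \right)} = 278 \frac{258 + 52 \cdot 1 + 3 \cdot 5 \cdot 1}{6 + 1} = 278 \frac{258 + 52 + 15}{7} = 278 \cdot \frac{1}{7} \cdot 325 = 278 \cdot \frac{325}{7} = \frac{90350}{7}$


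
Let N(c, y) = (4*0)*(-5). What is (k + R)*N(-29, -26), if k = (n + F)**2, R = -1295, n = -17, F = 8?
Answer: 0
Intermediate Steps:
k = 81 (k = (-17 + 8)**2 = (-9)**2 = 81)
N(c, y) = 0 (N(c, y) = 0*(-5) = 0)
(k + R)*N(-29, -26) = (81 - 1295)*0 = -1214*0 = 0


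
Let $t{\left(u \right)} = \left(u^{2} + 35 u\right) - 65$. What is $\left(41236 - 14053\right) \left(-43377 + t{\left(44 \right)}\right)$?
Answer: $-1086395778$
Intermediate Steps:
$t{\left(u \right)} = -65 + u^{2} + 35 u$
$\left(41236 - 14053\right) \left(-43377 + t{\left(44 \right)}\right) = \left(41236 - 14053\right) \left(-43377 + \left(-65 + 44^{2} + 35 \cdot 44\right)\right) = 27183 \left(-43377 + \left(-65 + 1936 + 1540\right)\right) = 27183 \left(-43377 + 3411\right) = 27183 \left(-39966\right) = -1086395778$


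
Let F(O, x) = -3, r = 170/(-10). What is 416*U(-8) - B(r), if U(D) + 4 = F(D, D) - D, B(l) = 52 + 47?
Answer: 317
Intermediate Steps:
r = -17 (r = 170*(-1/10) = -17)
B(l) = 99
U(D) = -7 - D (U(D) = -4 + (-3 - D) = -7 - D)
416*U(-8) - B(r) = 416*(-7 - 1*(-8)) - 1*99 = 416*(-7 + 8) - 99 = 416*1 - 99 = 416 - 99 = 317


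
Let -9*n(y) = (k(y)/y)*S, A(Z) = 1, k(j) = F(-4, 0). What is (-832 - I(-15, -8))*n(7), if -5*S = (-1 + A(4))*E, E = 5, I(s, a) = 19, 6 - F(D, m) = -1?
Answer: 0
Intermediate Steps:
F(D, m) = 7 (F(D, m) = 6 - 1*(-1) = 6 + 1 = 7)
k(j) = 7
S = 0 (S = -(-1 + 1)*5/5 = -0*5 = -1/5*0 = 0)
n(y) = 0 (n(y) = -7/y*0/9 = -1/9*0 = 0)
(-832 - I(-15, -8))*n(7) = (-832 - 1*19)*0 = (-832 - 19)*0 = -851*0 = 0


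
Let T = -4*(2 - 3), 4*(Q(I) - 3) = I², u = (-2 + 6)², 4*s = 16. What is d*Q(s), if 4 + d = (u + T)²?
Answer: 2772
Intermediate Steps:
s = 4 (s = (¼)*16 = 4)
u = 16 (u = 4² = 16)
Q(I) = 3 + I²/4
T = 4 (T = -4*(-1) = 4)
d = 396 (d = -4 + (16 + 4)² = -4 + 20² = -4 + 400 = 396)
d*Q(s) = 396*(3 + (¼)*4²) = 396*(3 + (¼)*16) = 396*(3 + 4) = 396*7 = 2772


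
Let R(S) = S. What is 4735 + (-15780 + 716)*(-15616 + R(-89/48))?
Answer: 1411632541/6 ≈ 2.3527e+8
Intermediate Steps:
4735 + (-15780 + 716)*(-15616 + R(-89/48)) = 4735 + (-15780 + 716)*(-15616 - 89/48) = 4735 - 15064*(-15616 - 89*1/48) = 4735 - 15064*(-15616 - 89/48) = 4735 - 15064*(-749657/48) = 4735 + 1411604131/6 = 1411632541/6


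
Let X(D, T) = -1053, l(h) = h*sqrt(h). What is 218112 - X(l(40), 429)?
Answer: 219165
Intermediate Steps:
l(h) = h**(3/2)
218112 - X(l(40), 429) = 218112 - 1*(-1053) = 218112 + 1053 = 219165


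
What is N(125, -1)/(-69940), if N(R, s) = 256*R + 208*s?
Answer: -7948/17485 ≈ -0.45456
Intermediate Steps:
N(R, s) = 208*s + 256*R
N(125, -1)/(-69940) = (208*(-1) + 256*125)/(-69940) = (-208 + 32000)*(-1/69940) = 31792*(-1/69940) = -7948/17485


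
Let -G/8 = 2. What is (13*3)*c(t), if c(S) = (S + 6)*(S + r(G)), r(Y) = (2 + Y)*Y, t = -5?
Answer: 8541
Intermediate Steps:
G = -16 (G = -8*2 = -16)
r(Y) = Y*(2 + Y)
c(S) = (6 + S)*(224 + S) (c(S) = (S + 6)*(S - 16*(2 - 16)) = (6 + S)*(S - 16*(-14)) = (6 + S)*(S + 224) = (6 + S)*(224 + S))
(13*3)*c(t) = (13*3)*(1344 + (-5)**2 + 230*(-5)) = 39*(1344 + 25 - 1150) = 39*219 = 8541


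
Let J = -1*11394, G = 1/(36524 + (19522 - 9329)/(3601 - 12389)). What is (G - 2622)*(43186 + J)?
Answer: -26755010331750560/320962719 ≈ -8.3359e+7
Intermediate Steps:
G = 8788/320962719 (G = 1/(36524 + 10193/(-8788)) = 1/(36524 + 10193*(-1/8788)) = 1/(36524 - 10193/8788) = 1/(320962719/8788) = 8788/320962719 ≈ 2.7380e-5)
J = -11394
(G - 2622)*(43186 + J) = (8788/320962719 - 2622)*(43186 - 11394) = -841564240430/320962719*31792 = -26755010331750560/320962719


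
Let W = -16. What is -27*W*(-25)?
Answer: -10800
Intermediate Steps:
-27*W*(-25) = -27*(-16)*(-25) = 432*(-25) = -10800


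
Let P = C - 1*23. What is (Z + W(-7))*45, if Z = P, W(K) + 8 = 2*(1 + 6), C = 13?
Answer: -180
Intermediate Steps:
P = -10 (P = 13 - 1*23 = 13 - 23 = -10)
W(K) = 6 (W(K) = -8 + 2*(1 + 6) = -8 + 2*7 = -8 + 14 = 6)
Z = -10
(Z + W(-7))*45 = (-10 + 6)*45 = -4*45 = -180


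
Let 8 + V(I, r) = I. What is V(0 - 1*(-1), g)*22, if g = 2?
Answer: -154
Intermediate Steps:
V(I, r) = -8 + I
V(0 - 1*(-1), g)*22 = (-8 + (0 - 1*(-1)))*22 = (-8 + (0 + 1))*22 = (-8 + 1)*22 = -7*22 = -154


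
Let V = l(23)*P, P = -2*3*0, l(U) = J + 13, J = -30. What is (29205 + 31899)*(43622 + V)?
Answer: 2665478688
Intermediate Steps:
l(U) = -17 (l(U) = -30 + 13 = -17)
P = 0 (P = -6*0 = 0)
V = 0 (V = -17*0 = 0)
(29205 + 31899)*(43622 + V) = (29205 + 31899)*(43622 + 0) = 61104*43622 = 2665478688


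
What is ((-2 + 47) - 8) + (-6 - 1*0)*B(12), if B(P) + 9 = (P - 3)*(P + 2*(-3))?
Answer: -233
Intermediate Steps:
B(P) = -9 + (-6 + P)*(-3 + P) (B(P) = -9 + (P - 3)*(P + 2*(-3)) = -9 + (-3 + P)*(P - 6) = -9 + (-3 + P)*(-6 + P) = -9 + (-6 + P)*(-3 + P))
((-2 + 47) - 8) + (-6 - 1*0)*B(12) = ((-2 + 47) - 8) + (-6 - 1*0)*(9 + 12² - 9*12) = (45 - 8) + (-6 + 0)*(9 + 144 - 108) = 37 - 6*45 = 37 - 270 = -233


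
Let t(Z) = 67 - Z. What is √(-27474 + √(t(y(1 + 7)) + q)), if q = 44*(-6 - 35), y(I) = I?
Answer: √(-27474 + I*√1745) ≈ 0.126 + 165.75*I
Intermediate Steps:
q = -1804 (q = 44*(-41) = -1804)
√(-27474 + √(t(y(1 + 7)) + q)) = √(-27474 + √((67 - (1 + 7)) - 1804)) = √(-27474 + √((67 - 1*8) - 1804)) = √(-27474 + √((67 - 8) - 1804)) = √(-27474 + √(59 - 1804)) = √(-27474 + √(-1745)) = √(-27474 + I*√1745)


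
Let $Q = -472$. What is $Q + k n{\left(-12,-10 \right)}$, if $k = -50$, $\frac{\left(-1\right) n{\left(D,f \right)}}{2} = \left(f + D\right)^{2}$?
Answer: $47928$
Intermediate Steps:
$n{\left(D,f \right)} = - 2 \left(D + f\right)^{2}$ ($n{\left(D,f \right)} = - 2 \left(f + D\right)^{2} = - 2 \left(D + f\right)^{2}$)
$Q + k n{\left(-12,-10 \right)} = -472 - 50 \left(- 2 \left(-12 - 10\right)^{2}\right) = -472 - 50 \left(- 2 \left(-22\right)^{2}\right) = -472 - 50 \left(\left(-2\right) 484\right) = -472 - -48400 = -472 + 48400 = 47928$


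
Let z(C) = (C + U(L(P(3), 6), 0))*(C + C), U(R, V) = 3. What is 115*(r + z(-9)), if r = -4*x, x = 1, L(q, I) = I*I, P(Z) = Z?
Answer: 11960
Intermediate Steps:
L(q, I) = I**2
r = -4 (r = -4*1 = -4)
z(C) = 2*C*(3 + C) (z(C) = (C + 3)*(C + C) = (3 + C)*(2*C) = 2*C*(3 + C))
115*(r + z(-9)) = 115*(-4 + 2*(-9)*(3 - 9)) = 115*(-4 + 2*(-9)*(-6)) = 115*(-4 + 108) = 115*104 = 11960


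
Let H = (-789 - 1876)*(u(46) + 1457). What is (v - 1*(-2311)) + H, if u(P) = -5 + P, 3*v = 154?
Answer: -11969423/3 ≈ -3.9898e+6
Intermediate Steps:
v = 154/3 (v = (1/3)*154 = 154/3 ≈ 51.333)
H = -3992170 (H = (-789 - 1876)*((-5 + 46) + 1457) = -2665*(41 + 1457) = -2665*1498 = -3992170)
(v - 1*(-2311)) + H = (154/3 - 1*(-2311)) - 3992170 = (154/3 + 2311) - 3992170 = 7087/3 - 3992170 = -11969423/3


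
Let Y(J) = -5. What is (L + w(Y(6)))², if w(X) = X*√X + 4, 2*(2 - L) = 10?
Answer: (1 - 5*I*√5)² ≈ -124.0 - 22.361*I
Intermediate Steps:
L = -3 (L = 2 - ½*10 = 2 - 5 = -3)
w(X) = 4 + X^(3/2) (w(X) = X^(3/2) + 4 = 4 + X^(3/2))
(L + w(Y(6)))² = (-3 + (4 + (-5)^(3/2)))² = (-3 + (4 - 5*I*√5))² = (1 - 5*I*√5)²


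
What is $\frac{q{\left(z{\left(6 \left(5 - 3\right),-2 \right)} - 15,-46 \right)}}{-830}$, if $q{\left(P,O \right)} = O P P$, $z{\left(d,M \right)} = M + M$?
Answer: $\frac{8303}{415} \approx 20.007$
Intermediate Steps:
$z{\left(d,M \right)} = 2 M$
$q{\left(P,O \right)} = O P^{2}$
$\frac{q{\left(z{\left(6 \left(5 - 3\right),-2 \right)} - 15,-46 \right)}}{-830} = \frac{\left(-46\right) \left(2 \left(-2\right) - 15\right)^{2}}{-830} = - 46 \left(-4 - 15\right)^{2} \left(- \frac{1}{830}\right) = - 46 \left(-19\right)^{2} \left(- \frac{1}{830}\right) = \left(-46\right) 361 \left(- \frac{1}{830}\right) = \left(-16606\right) \left(- \frac{1}{830}\right) = \frac{8303}{415}$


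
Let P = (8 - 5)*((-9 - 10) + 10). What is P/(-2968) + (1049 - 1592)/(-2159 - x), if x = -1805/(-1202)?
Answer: 13655027/52433112 ≈ 0.26043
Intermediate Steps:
x = 1805/1202 (x = -1805*(-1/1202) = 1805/1202 ≈ 1.5017)
P = -27 (P = 3*(-19 + 10) = 3*(-9) = -27)
P/(-2968) + (1049 - 1592)/(-2159 - x) = -27/(-2968) + (1049 - 1592)/(-2159 - 1*1805/1202) = -27*(-1/2968) - 543/(-2159 - 1805/1202) = 27/2968 - 543/(-2596923/1202) = 27/2968 - 543*(-1202/2596923) = 27/2968 + 217562/865641 = 13655027/52433112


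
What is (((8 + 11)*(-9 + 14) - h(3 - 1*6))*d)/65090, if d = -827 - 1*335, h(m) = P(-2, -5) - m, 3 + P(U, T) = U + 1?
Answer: -55776/32545 ≈ -1.7138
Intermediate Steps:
P(U, T) = -2 + U (P(U, T) = -3 + (U + 1) = -3 + (1 + U) = -2 + U)
h(m) = -4 - m (h(m) = (-2 - 2) - m = -4 - m)
d = -1162 (d = -827 - 335 = -1162)
(((8 + 11)*(-9 + 14) - h(3 - 1*6))*d)/65090 = (((8 + 11)*(-9 + 14) - (-4 - (3 - 1*6)))*(-1162))/65090 = ((19*5 - (-4 - (3 - 6)))*(-1162))*(1/65090) = ((95 - (-4 - 1*(-3)))*(-1162))*(1/65090) = ((95 - (-4 + 3))*(-1162))*(1/65090) = ((95 - 1*(-1))*(-1162))*(1/65090) = ((95 + 1)*(-1162))*(1/65090) = (96*(-1162))*(1/65090) = -111552*1/65090 = -55776/32545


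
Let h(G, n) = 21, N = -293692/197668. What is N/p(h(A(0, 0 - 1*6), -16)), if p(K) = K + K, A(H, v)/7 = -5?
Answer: -10489/296502 ≈ -0.035376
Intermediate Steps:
N = -73423/49417 (N = -293692*1/197668 = -73423/49417 ≈ -1.4858)
A(H, v) = -35 (A(H, v) = 7*(-5) = -35)
p(K) = 2*K
N/p(h(A(0, 0 - 1*6), -16)) = -73423/(49417*(2*21)) = -73423/49417/42 = -73423/49417*1/42 = -10489/296502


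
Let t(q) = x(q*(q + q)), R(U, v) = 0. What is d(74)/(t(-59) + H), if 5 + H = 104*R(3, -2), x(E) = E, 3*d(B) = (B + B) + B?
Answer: 74/6957 ≈ 0.010637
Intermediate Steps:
d(B) = B (d(B) = ((B + B) + B)/3 = (2*B + B)/3 = (3*B)/3 = B)
t(q) = 2*q² (t(q) = q*(q + q) = q*(2*q) = 2*q²)
H = -5 (H = -5 + 104*0 = -5 + 0 = -5)
d(74)/(t(-59) + H) = 74/(2*(-59)² - 5) = 74/(2*3481 - 5) = 74/(6962 - 5) = 74/6957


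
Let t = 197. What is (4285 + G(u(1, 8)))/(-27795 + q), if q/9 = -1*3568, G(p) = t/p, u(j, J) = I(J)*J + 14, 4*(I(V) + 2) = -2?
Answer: -25513/359442 ≈ -0.070979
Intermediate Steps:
I(V) = -5/2 (I(V) = -2 + (1/4)*(-2) = -2 - 1/2 = -5/2)
u(j, J) = 14 - 5*J/2 (u(j, J) = -5*J/2 + 14 = 14 - 5*J/2)
G(p) = 197/p
q = -32112 (q = 9*(-1*3568) = 9*(-3568) = -32112)
(4285 + G(u(1, 8)))/(-27795 + q) = (4285 + 197/(14 - 5/2*8))/(-27795 - 32112) = (4285 + 197/(14 - 20))/(-59907) = (4285 + 197/(-6))*(-1/59907) = (4285 + 197*(-1/6))*(-1/59907) = (4285 - 197/6)*(-1/59907) = (25513/6)*(-1/59907) = -25513/359442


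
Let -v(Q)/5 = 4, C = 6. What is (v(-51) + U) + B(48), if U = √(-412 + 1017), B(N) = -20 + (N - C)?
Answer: 2 + 11*√5 ≈ 26.597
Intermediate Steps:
B(N) = -26 + N (B(N) = -20 + (N - 1*6) = -20 + (N - 6) = -20 + (-6 + N) = -26 + N)
U = 11*√5 (U = √605 = 11*√5 ≈ 24.597)
v(Q) = -20 (v(Q) = -5*4 = -20)
(v(-51) + U) + B(48) = (-20 + 11*√5) + (-26 + 48) = (-20 + 11*√5) + 22 = 2 + 11*√5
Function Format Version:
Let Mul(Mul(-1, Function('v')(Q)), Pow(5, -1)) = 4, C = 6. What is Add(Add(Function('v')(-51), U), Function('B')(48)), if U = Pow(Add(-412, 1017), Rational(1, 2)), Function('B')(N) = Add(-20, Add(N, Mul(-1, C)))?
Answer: Add(2, Mul(11, Pow(5, Rational(1, 2)))) ≈ 26.597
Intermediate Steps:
Function('B')(N) = Add(-26, N) (Function('B')(N) = Add(-20, Add(N, Mul(-1, 6))) = Add(-20, Add(N, -6)) = Add(-20, Add(-6, N)) = Add(-26, N))
U = Mul(11, Pow(5, Rational(1, 2))) (U = Pow(605, Rational(1, 2)) = Mul(11, Pow(5, Rational(1, 2))) ≈ 24.597)
Function('v')(Q) = -20 (Function('v')(Q) = Mul(-5, 4) = -20)
Add(Add(Function('v')(-51), U), Function('B')(48)) = Add(Add(-20, Mul(11, Pow(5, Rational(1, 2)))), Add(-26, 48)) = Add(Add(-20, Mul(11, Pow(5, Rational(1, 2)))), 22) = Add(2, Mul(11, Pow(5, Rational(1, 2))))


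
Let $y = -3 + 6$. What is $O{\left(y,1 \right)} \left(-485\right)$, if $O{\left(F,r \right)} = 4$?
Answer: $-1940$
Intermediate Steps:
$y = 3$
$O{\left(y,1 \right)} \left(-485\right) = 4 \left(-485\right) = -1940$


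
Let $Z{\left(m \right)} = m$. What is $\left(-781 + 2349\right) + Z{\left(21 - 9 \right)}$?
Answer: $1580$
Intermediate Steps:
$\left(-781 + 2349\right) + Z{\left(21 - 9 \right)} = \left(-781 + 2349\right) + \left(21 - 9\right) = 1568 + \left(21 - 9\right) = 1568 + 12 = 1580$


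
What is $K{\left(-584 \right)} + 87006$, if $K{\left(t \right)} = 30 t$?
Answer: $69486$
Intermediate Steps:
$K{\left(-584 \right)} + 87006 = 30 \left(-584\right) + 87006 = -17520 + 87006 = 69486$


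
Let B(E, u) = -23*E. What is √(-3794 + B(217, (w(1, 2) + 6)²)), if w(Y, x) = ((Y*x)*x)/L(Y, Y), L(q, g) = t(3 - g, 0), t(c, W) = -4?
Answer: I*√8785 ≈ 93.728*I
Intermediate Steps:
L(q, g) = -4
w(Y, x) = -Y*x²/4 (w(Y, x) = ((Y*x)*x)/(-4) = (Y*x²)*(-¼) = -Y*x²/4)
√(-3794 + B(217, (w(1, 2) + 6)²)) = √(-3794 - 23*217) = √(-3794 - 4991) = √(-8785) = I*√8785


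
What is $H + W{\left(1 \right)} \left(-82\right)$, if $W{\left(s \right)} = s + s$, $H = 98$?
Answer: $-66$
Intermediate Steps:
$W{\left(s \right)} = 2 s$
$H + W{\left(1 \right)} \left(-82\right) = 98 + 2 \cdot 1 \left(-82\right) = 98 + 2 \left(-82\right) = 98 - 164 = -66$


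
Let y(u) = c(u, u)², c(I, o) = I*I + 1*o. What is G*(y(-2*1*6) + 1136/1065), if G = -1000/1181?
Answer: -52275200/3543 ≈ -14755.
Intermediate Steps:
c(I, o) = o + I² (c(I, o) = I² + o = o + I²)
G = -1000/1181 (G = -1000*1/1181 = -1000/1181 ≈ -0.84674)
y(u) = (u + u²)²
G*(y(-2*1*6) + 1136/1065) = -1000*((-2*1*6)²*(1 - 2*1*6)² + 1136/1065)/1181 = -1000*((-2*6)²*(1 - 2*6)² + 1136*(1/1065))/1181 = -1000*((-12)²*(1 - 12)² + 16/15)/1181 = -1000*(144*(-11)² + 16/15)/1181 = -1000*(144*121 + 16/15)/1181 = -1000*(17424 + 16/15)/1181 = -1000/1181*261376/15 = -52275200/3543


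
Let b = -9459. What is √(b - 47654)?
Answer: I*√57113 ≈ 238.98*I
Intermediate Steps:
√(b - 47654) = √(-9459 - 47654) = √(-57113) = I*√57113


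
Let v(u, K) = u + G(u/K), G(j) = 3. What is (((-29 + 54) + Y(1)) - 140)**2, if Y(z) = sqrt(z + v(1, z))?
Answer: (115 - sqrt(5))**2 ≈ 12716.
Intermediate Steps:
v(u, K) = 3 + u (v(u, K) = u + 3 = 3 + u)
Y(z) = sqrt(4 + z) (Y(z) = sqrt(z + (3 + 1)) = sqrt(z + 4) = sqrt(4 + z))
(((-29 + 54) + Y(1)) - 140)**2 = (((-29 + 54) + sqrt(4 + 1)) - 140)**2 = ((25 + sqrt(5)) - 140)**2 = (-115 + sqrt(5))**2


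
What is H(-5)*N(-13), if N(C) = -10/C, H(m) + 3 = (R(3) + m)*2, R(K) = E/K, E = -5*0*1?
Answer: -10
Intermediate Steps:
E = 0 (E = 0*1 = 0)
R(K) = 0 (R(K) = 0/K = 0)
H(m) = -3 + 2*m (H(m) = -3 + (0 + m)*2 = -3 + m*2 = -3 + 2*m)
H(-5)*N(-13) = (-3 + 2*(-5))*(-10/(-13)) = (-3 - 10)*(-10*(-1/13)) = -13*10/13 = -10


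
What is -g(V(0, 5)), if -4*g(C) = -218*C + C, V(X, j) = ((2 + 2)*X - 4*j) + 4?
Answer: 868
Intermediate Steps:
V(X, j) = 4 - 4*j + 4*X (V(X, j) = (4*X - 4*j) + 4 = (-4*j + 4*X) + 4 = 4 - 4*j + 4*X)
g(C) = 217*C/4 (g(C) = -(-218*C + C)/4 = -(-217)*C/4 = 217*C/4)
-g(V(0, 5)) = -217*(4 - 4*5 + 4*0)/4 = -217*(4 - 20 + 0)/4 = -217*(-16)/4 = -1*(-868) = 868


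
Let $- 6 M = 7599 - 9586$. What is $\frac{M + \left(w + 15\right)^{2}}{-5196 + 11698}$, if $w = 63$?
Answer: $\frac{38491}{39012} \approx 0.98664$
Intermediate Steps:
$M = \frac{1987}{6}$ ($M = - \frac{7599 - 9586}{6} = \left(- \frac{1}{6}\right) \left(-1987\right) = \frac{1987}{6} \approx 331.17$)
$\frac{M + \left(w + 15\right)^{2}}{-5196 + 11698} = \frac{\frac{1987}{6} + \left(63 + 15\right)^{2}}{-5196 + 11698} = \frac{\frac{1987}{6} + 78^{2}}{6502} = \left(\frac{1987}{6} + 6084\right) \frac{1}{6502} = \frac{38491}{6} \cdot \frac{1}{6502} = \frac{38491}{39012}$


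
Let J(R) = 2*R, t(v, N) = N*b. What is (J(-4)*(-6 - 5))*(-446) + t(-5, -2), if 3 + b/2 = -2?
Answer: -39228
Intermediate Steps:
b = -10 (b = -6 + 2*(-2) = -6 - 4 = -10)
t(v, N) = -10*N (t(v, N) = N*(-10) = -10*N)
(J(-4)*(-6 - 5))*(-446) + t(-5, -2) = ((2*(-4))*(-6 - 5))*(-446) - 10*(-2) = -8*(-11)*(-446) + 20 = 88*(-446) + 20 = -39248 + 20 = -39228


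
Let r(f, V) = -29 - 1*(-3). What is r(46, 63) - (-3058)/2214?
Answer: -27253/1107 ≈ -24.619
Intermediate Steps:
r(f, V) = -26 (r(f, V) = -29 + 3 = -26)
r(46, 63) - (-3058)/2214 = -26 - (-3058)/2214 = -26 - 1*(-1529/1107) = -26 + 1529/1107 = -27253/1107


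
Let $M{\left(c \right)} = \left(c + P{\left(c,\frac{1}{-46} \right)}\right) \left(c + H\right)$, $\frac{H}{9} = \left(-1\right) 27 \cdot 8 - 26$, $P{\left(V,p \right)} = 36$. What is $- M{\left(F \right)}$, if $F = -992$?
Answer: $-3030520$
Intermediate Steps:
$H = -2178$ ($H = 9 \left(\left(-1\right) 27 \cdot 8 - 26\right) = 9 \left(\left(-27\right) 8 - 26\right) = 9 \left(-216 - 26\right) = 9 \left(-242\right) = -2178$)
$M{\left(c \right)} = \left(-2178 + c\right) \left(36 + c\right)$ ($M{\left(c \right)} = \left(c + 36\right) \left(c - 2178\right) = \left(36 + c\right) \left(-2178 + c\right) = \left(-2178 + c\right) \left(36 + c\right)$)
$- M{\left(F \right)} = - (-78408 + \left(-992\right)^{2} - -2124864) = - (-78408 + 984064 + 2124864) = \left(-1\right) 3030520 = -3030520$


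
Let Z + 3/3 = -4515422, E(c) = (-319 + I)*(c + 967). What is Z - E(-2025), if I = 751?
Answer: -4058367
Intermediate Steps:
E(c) = 417744 + 432*c (E(c) = (-319 + 751)*(c + 967) = 432*(967 + c) = 417744 + 432*c)
Z = -4515423 (Z = -1 - 4515422 = -4515423)
Z - E(-2025) = -4515423 - (417744 + 432*(-2025)) = -4515423 - (417744 - 874800) = -4515423 - 1*(-457056) = -4515423 + 457056 = -4058367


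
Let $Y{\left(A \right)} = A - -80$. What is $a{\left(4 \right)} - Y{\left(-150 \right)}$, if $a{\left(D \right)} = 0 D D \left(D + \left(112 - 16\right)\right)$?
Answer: $70$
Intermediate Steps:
$Y{\left(A \right)} = 80 + A$ ($Y{\left(A \right)} = A + 80 = 80 + A$)
$a{\left(D \right)} = 0$ ($a{\left(D \right)} = 0 D \left(D + \left(112 - 16\right)\right) = 0 \left(D + 96\right) = 0 \left(96 + D\right) = 0$)
$a{\left(4 \right)} - Y{\left(-150 \right)} = 0 - \left(80 - 150\right) = 0 - -70 = 0 + 70 = 70$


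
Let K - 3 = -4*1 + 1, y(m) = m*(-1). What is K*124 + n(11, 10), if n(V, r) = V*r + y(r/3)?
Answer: 320/3 ≈ 106.67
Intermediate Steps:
y(m) = -m
K = 0 (K = 3 + (-4*1 + 1) = 3 + (-4 + 1) = 3 - 3 = 0)
n(V, r) = -r/3 + V*r (n(V, r) = V*r - r/3 = -r/3 + V*r)
K*124 + n(11, 10) = 0*124 + 10*(-⅓ + 11) = 0 + 10*(32/3) = 0 + 320/3 = 320/3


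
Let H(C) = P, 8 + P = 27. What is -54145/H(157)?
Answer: -54145/19 ≈ -2849.7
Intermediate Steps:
P = 19 (P = -8 + 27 = 19)
H(C) = 19
-54145/H(157) = -54145/19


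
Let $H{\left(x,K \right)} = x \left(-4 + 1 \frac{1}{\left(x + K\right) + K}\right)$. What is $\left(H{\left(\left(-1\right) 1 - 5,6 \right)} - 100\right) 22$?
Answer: $-1694$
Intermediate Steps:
$H{\left(x,K \right)} = x \left(-4 + \frac{1}{x + 2 K}\right)$ ($H{\left(x,K \right)} = x \left(-4 + 1 \frac{1}{\left(K + x\right) + K}\right) = x \left(-4 + 1 \frac{1}{x + 2 K}\right) = x \left(-4 + \frac{1}{x + 2 K}\right)$)
$\left(H{\left(\left(-1\right) 1 - 5,6 \right)} - 100\right) 22 = \left(\frac{\left(\left(-1\right) 1 - 5\right) \left(1 - 48 - 4 \left(\left(-1\right) 1 - 5\right)\right)}{\left(\left(-1\right) 1 - 5\right) + 2 \cdot 6} - 100\right) 22 = \left(\frac{\left(-1 - 5\right) \left(1 - 48 - 4 \left(-1 - 5\right)\right)}{\left(-1 - 5\right) + 12} - 100\right) 22 = \left(- \frac{6 \left(1 - 48 - -24\right)}{-6 + 12} - 100\right) 22 = \left(- \frac{6 \left(1 - 48 + 24\right)}{6} - 100\right) 22 = \left(\left(-6\right) \frac{1}{6} \left(-23\right) - 100\right) 22 = \left(23 - 100\right) 22 = \left(-77\right) 22 = -1694$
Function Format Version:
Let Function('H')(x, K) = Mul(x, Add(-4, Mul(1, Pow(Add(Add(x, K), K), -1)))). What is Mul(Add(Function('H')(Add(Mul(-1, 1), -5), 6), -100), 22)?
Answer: -1694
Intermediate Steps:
Function('H')(x, K) = Mul(x, Add(-4, Pow(Add(x, Mul(2, K)), -1))) (Function('H')(x, K) = Mul(x, Add(-4, Mul(1, Pow(Add(Add(K, x), K), -1)))) = Mul(x, Add(-4, Mul(1, Pow(Add(x, Mul(2, K)), -1)))) = Mul(x, Add(-4, Pow(Add(x, Mul(2, K)), -1))))
Mul(Add(Function('H')(Add(Mul(-1, 1), -5), 6), -100), 22) = Mul(Add(Mul(Add(Mul(-1, 1), -5), Pow(Add(Add(Mul(-1, 1), -5), Mul(2, 6)), -1), Add(1, Mul(-8, 6), Mul(-4, Add(Mul(-1, 1), -5)))), -100), 22) = Mul(Add(Mul(Add(-1, -5), Pow(Add(Add(-1, -5), 12), -1), Add(1, -48, Mul(-4, Add(-1, -5)))), -100), 22) = Mul(Add(Mul(-6, Pow(Add(-6, 12), -1), Add(1, -48, Mul(-4, -6))), -100), 22) = Mul(Add(Mul(-6, Pow(6, -1), Add(1, -48, 24)), -100), 22) = Mul(Add(Mul(-6, Rational(1, 6), -23), -100), 22) = Mul(Add(23, -100), 22) = Mul(-77, 22) = -1694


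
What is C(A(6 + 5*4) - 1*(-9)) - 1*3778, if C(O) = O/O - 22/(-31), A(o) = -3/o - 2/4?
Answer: -117065/31 ≈ -3776.3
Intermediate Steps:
A(o) = -½ - 3/o (A(o) = -3/o - 2*¼ = -3/o - ½ = -½ - 3/o)
C(O) = 53/31 (C(O) = 1 - 22*(-1/31) = 1 + 22/31 = 53/31)
C(A(6 + 5*4) - 1*(-9)) - 1*3778 = 53/31 - 1*3778 = 53/31 - 3778 = -117065/31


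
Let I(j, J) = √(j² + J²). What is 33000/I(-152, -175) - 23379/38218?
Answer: -23379/38218 + 33000*√53729/53729 ≈ 141.76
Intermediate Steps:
I(j, J) = √(J² + j²)
33000/I(-152, -175) - 23379/38218 = 33000/(√((-175)² + (-152)²)) - 23379/38218 = 33000/(√(30625 + 23104)) - 23379*1/38218 = 33000/(√53729) - 23379/38218 = 33000*(√53729/53729) - 23379/38218 = 33000*√53729/53729 - 23379/38218 = -23379/38218 + 33000*√53729/53729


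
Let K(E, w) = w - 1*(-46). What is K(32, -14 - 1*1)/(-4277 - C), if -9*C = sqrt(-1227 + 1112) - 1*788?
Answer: -10959399/1542997076 - 279*I*sqrt(115)/1542997076 ≈ -0.0071027 - 1.939e-6*I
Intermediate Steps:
K(E, w) = 46 + w (K(E, w) = w + 46 = 46 + w)
C = 788/9 - I*sqrt(115)/9 (C = -(sqrt(-1227 + 1112) - 1*788)/9 = -(sqrt(-115) - 788)/9 = -(I*sqrt(115) - 788)/9 = -(-788 + I*sqrt(115))/9 = 788/9 - I*sqrt(115)/9 ≈ 87.556 - 1.1915*I)
K(32, -14 - 1*1)/(-4277 - C) = (46 + (-14 - 1*1))/(-4277 - (788/9 - I*sqrt(115)/9)) = (46 + (-14 - 1))/(-4277 + (-788/9 + I*sqrt(115)/9)) = (46 - 15)/(-39281/9 + I*sqrt(115)/9) = 31/(-39281/9 + I*sqrt(115)/9)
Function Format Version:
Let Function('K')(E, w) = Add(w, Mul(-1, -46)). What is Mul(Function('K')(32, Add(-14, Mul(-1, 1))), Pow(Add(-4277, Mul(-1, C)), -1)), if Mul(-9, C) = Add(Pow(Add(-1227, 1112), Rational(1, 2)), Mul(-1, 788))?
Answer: Add(Rational(-10959399, 1542997076), Mul(Rational(-279, 1542997076), I, Pow(115, Rational(1, 2)))) ≈ Add(-0.0071027, Mul(-1.9390e-6, I))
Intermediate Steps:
Function('K')(E, w) = Add(46, w) (Function('K')(E, w) = Add(w, 46) = Add(46, w))
C = Add(Rational(788, 9), Mul(Rational(-1, 9), I, Pow(115, Rational(1, 2)))) (C = Mul(Rational(-1, 9), Add(Pow(Add(-1227, 1112), Rational(1, 2)), Mul(-1, 788))) = Mul(Rational(-1, 9), Add(Pow(-115, Rational(1, 2)), -788)) = Mul(Rational(-1, 9), Add(Mul(I, Pow(115, Rational(1, 2))), -788)) = Mul(Rational(-1, 9), Add(-788, Mul(I, Pow(115, Rational(1, 2))))) = Add(Rational(788, 9), Mul(Rational(-1, 9), I, Pow(115, Rational(1, 2)))) ≈ Add(87.556, Mul(-1.1915, I)))
Mul(Function('K')(32, Add(-14, Mul(-1, 1))), Pow(Add(-4277, Mul(-1, C)), -1)) = Mul(Add(46, Add(-14, Mul(-1, 1))), Pow(Add(-4277, Mul(-1, Add(Rational(788, 9), Mul(Rational(-1, 9), I, Pow(115, Rational(1, 2)))))), -1)) = Mul(Add(46, Add(-14, -1)), Pow(Add(-4277, Add(Rational(-788, 9), Mul(Rational(1, 9), I, Pow(115, Rational(1, 2))))), -1)) = Mul(Add(46, -15), Pow(Add(Rational(-39281, 9), Mul(Rational(1, 9), I, Pow(115, Rational(1, 2)))), -1)) = Mul(31, Pow(Add(Rational(-39281, 9), Mul(Rational(1, 9), I, Pow(115, Rational(1, 2)))), -1))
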